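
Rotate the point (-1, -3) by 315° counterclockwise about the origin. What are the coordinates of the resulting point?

Rotation matrix for 315°: [[cos 315°, -sin 315°], [sin 315°, cos 315°]] ≈ [[0.707107, 0.707107], [-0.707107, 0.707107]]
[[0.707107, 0.707107], [-0.707107, 0.707107]] × [-1, -3]ᵀ ≈ [-2.8284, -1.4142]ᵀ
Result: (-2.8284, -1.4142)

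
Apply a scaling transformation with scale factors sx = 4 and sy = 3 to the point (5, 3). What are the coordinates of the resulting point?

Scaling matrix:
[[4, 0], [0, 3]]
Result: (5 × 4, 3 × 3) = (20, 9)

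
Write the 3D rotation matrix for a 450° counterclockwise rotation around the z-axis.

Rotation matrix for counterclockwise 450° around z-axis:
cos(450°) = 0, sin(450°) = 1
Result: [[0, -1, 0], [1, 0, 0], [0, 0, 1]]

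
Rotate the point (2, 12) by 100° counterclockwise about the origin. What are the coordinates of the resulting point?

Rotation matrix for 100°: [[cos 100°, -sin 100°], [sin 100°, cos 100°]] ≈ [[-0.173648, -0.984808], [0.984808, -0.173648]]
[[-0.173648, -0.984808], [0.984808, -0.173648]] × [2, 12]ᵀ ≈ [-12.1650, -0.1142]ᵀ
Result: (-12.1650, -0.1142)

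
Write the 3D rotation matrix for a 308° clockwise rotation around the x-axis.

Rotation matrix for clockwise 308° around x-axis:
A clockwise rotation by 308° is a counterclockwise rotation by -308°.
cos(-308°) = 0.6157, sin(-308°) = 0.7880
Result: [[1, 0, 0], [0, 0.6157, -0.7880], [0, 0.7880, 0.6157]]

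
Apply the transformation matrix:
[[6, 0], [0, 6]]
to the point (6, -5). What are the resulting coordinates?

Matrix multiplication:
[[6, 0], [0, 6]] × [6, -5]ᵀ
= [(6)(6) + (0)(-5), (0)(6) + (6)(-5)]ᵀ
= [36, -30]ᵀ
Result: (36, -30)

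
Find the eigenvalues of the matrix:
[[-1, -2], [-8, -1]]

Characteristic equation: det(A - λI) = 0
λ² - (trace)λ + (det) = 0
trace = -1 + -1 = -2, det = (-1)(-1) - (-2)(-8) = -15
λ² - (-2)λ + (-15) = 0
λ = (-2 ± √((-2)² - 4·(-15))) / 2 = (-2 ± √64) / 2
Solving: λ = -5, 3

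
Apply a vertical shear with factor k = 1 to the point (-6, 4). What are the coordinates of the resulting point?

Shear matrix for vertical shear with factor k = 1:
[[1, 0], [1, 1]]
Result: (-6, 4) → (-6, -2)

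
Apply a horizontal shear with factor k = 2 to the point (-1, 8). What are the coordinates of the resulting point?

Shear matrix for horizontal shear with factor k = 2:
[[1, 2], [0, 1]]
Result: (-1, 8) → (15, 8)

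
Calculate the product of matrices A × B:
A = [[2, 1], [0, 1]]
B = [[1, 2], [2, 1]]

Matrix multiplication:
C[0][0] = 2×1 + 1×2 = 4
C[0][1] = 2×2 + 1×1 = 5
C[1][0] = 0×1 + 1×2 = 2
C[1][1] = 0×2 + 1×1 = 1
Result: [[4, 5], [2, 1]]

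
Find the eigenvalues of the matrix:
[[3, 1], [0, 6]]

Characteristic equation: det(A - λI) = 0
λ² - (trace)λ + (det) = 0
trace = 3 + 6 = 9, det = (3)(6) - (1)(0) = 18
λ² - (9)λ + (18) = 0
λ = (9 ± √((9)² - 4·(18))) / 2 = (9 ± √9) / 2
Solving: λ = 3, 6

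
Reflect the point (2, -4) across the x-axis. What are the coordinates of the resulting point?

Reflection across x-axis: (2, -4) → (2, 4)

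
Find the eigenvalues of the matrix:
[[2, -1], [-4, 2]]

Characteristic equation: det(A - λI) = 0
λ² - (trace)λ + (det) = 0
trace = 2 + 2 = 4, det = (2)(2) - (-1)(-4) = 0
λ² - (4)λ + (0) = 0
λ = (4 ± √((4)² - 4·(0))) / 2 = (4 ± √16) / 2
Solving: λ = 0, 4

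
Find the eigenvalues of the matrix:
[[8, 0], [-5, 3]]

Characteristic equation: det(A - λI) = 0
λ² - (trace)λ + (det) = 0
trace = 8 + 3 = 11, det = (8)(3) - (0)(-5) = 24
λ² - (11)λ + (24) = 0
λ = (11 ± √((11)² - 4·(24))) / 2 = (11 ± √25) / 2
Solving: λ = 3, 8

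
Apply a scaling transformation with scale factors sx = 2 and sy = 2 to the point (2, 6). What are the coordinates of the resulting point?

Scaling matrix:
[[2, 0], [0, 2]]
Result: (2 × 2, 6 × 2) = (4, 12)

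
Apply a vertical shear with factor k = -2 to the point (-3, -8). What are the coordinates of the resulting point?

Shear matrix for vertical shear with factor k = -2:
[[1, 0], [-2, 1]]
Result: (-3, -8) → (-3, -2)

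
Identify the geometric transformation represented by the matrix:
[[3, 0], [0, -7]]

This matrix represents: non-uniform scaling by sx = 3, sy = -7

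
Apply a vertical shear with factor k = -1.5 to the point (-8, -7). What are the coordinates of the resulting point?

Shear matrix for vertical shear with factor k = -1.5:
[[1, 0], [-1.50, 1]]
Result: (-8, -7) → (-8, 5)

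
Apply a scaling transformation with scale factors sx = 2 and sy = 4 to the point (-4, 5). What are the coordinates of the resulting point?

Scaling matrix:
[[2, 0], [0, 4]]
Result: (-4 × 2, 5 × 4) = (-8, 20)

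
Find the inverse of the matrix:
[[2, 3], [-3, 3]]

For [[a,b],[c,d]], inverse = (1/det)·[[d,-b],[-c,a]]
det = (2)(3) - (3)(-3) = 6 - -9 = 15
Inverse = (1/15)·[[3, -3], [3, 2]]
= [[1/5, -1/5], [1/5, 2/15]]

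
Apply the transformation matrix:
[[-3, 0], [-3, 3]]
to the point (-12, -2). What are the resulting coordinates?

Matrix multiplication:
[[-3, 0], [-3, 3]] × [-12, -2]ᵀ
= [(-3)(-12) + (0)(-2), (-3)(-12) + (3)(-2)]ᵀ
= [36, 30]ᵀ
Result: (36, 30)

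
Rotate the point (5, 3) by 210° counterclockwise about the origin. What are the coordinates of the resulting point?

Rotation matrix for 210°: [[cos 210°, -sin 210°], [sin 210°, cos 210°]] ≈ [[-0.866025, 0.500000], [-0.500000, -0.866025]]
[[-0.866025, 0.500000], [-0.500000, -0.866025]] × [5, 3]ᵀ ≈ [-2.8301, -5.0981]ᵀ
Result: (-2.8301, -5.0981)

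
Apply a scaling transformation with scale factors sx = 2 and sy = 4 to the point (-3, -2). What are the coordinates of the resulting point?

Scaling matrix:
[[2, 0], [0, 4]]
Result: (-3 × 2, -2 × 4) = (-6, -8)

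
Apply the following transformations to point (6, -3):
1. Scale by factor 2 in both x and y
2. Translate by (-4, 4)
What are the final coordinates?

Step 1: Scale (6, -3) by 2 → (12, -6)
Step 2: Translate by (-4, 4) → (8, -2)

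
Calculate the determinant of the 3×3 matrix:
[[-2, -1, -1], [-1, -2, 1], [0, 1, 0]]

Expansion along first row:
det = -2·det([[-2,1],[1,0]]) - -1·det([[-1,1],[0,0]]) + -1·det([[-1,-2],[0,1]])
    = -2·(-2·0 - 1·1) - -1·(-1·0 - 1·0) + -1·(-1·1 - -2·0)
    = -2·-1 - -1·0 + -1·-1
    = 2 + 0 + 1 = 3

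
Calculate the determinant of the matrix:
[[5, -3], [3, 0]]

For a 2×2 matrix [[a, b], [c, d]], det = ad - bc
det = (5)(0) - (-3)(3) = 0 - -9 = 9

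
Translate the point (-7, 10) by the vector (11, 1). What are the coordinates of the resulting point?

Translation by (11, 1) (homogeneous matrix [[1, 0, 11], [0, 1, 1], [0, 0, 1]]):
x' = -7 + 11 = 4
y' = 10 + 1 = 11
Result: (4, 11)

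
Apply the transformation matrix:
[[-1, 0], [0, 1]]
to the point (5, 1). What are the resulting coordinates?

Matrix multiplication:
[[-1, 0], [0, 1]] × [5, 1]ᵀ
= [(-1)(5) + (0)(1), (0)(5) + (1)(1)]ᵀ
= [-5, 1]ᵀ
Result: (-5, 1)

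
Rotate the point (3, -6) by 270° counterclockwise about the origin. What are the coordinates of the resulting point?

Rotation matrix for 270°: [[cos 270°, -sin 270°], [sin 270°, cos 270°]] = [[0, 1], [-1, 0]]
[[0, 1], [-1, 0]] × [3, -6]ᵀ = [-6, -3]ᵀ
Result: (-6, -3)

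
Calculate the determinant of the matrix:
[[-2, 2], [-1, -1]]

For a 2×2 matrix [[a, b], [c, d]], det = ad - bc
det = (-2)(-1) - (2)(-1) = 2 - -2 = 4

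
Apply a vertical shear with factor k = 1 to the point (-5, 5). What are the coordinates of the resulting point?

Shear matrix for vertical shear with factor k = 1:
[[1, 0], [1, 1]]
Result: (-5, 5) → (-5, 0)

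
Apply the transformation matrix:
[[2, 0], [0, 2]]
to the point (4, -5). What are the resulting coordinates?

Matrix multiplication:
[[2, 0], [0, 2]] × [4, -5]ᵀ
= [(2)(4) + (0)(-5), (0)(4) + (2)(-5)]ᵀ
= [8, -10]ᵀ
Result: (8, -10)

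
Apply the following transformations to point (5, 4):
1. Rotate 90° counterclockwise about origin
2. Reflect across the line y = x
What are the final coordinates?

Step 1: Rotate 90° → (-4, 5)
Step 2: Reflect across line y = x → (5, -4)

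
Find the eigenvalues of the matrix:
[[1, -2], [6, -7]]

Characteristic equation: det(A - λI) = 0
λ² - (trace)λ + (det) = 0
trace = 1 + -7 = -6, det = (1)(-7) - (-2)(6) = 5
λ² - (-6)λ + (5) = 0
λ = (-6 ± √((-6)² - 4·(5))) / 2 = (-6 ± √16) / 2
Solving: λ = -5, -1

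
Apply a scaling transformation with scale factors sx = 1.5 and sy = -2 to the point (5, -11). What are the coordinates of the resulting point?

Scaling matrix:
[[1.50, 0], [0, -2]]
Result: (5 × 1.5, -11 × -2) = (7.5, 22)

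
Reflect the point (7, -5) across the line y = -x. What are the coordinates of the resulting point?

Reflection across line y = -x: (7, -5) → (5, -7)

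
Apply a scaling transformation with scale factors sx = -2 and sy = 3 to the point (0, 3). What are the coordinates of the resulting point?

Scaling matrix:
[[-2, 0], [0, 3]]
Result: (0 × -2, 3 × 3) = (0, 9)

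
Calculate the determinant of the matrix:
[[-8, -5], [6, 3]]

For a 2×2 matrix [[a, b], [c, d]], det = ad - bc
det = (-8)(3) - (-5)(6) = -24 - -30 = 6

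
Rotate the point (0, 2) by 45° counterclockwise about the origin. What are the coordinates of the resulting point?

Rotation matrix for 45°: [[cos 45°, -sin 45°], [sin 45°, cos 45°]] ≈ [[0.707107, -0.707107], [0.707107, 0.707107]]
[[0.707107, -0.707107], [0.707107, 0.707107]] × [0, 2]ᵀ ≈ [-1.4142, 1.4142]ᵀ
Result: (-1.4142, 1.4142)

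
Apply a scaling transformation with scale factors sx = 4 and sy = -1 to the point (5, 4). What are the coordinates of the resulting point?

Scaling matrix:
[[4, 0], [0, -1]]
Result: (5 × 4, 4 × -1) = (20, -4)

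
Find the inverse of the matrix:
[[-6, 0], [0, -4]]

For [[a,b],[c,d]], inverse = (1/det)·[[d,-b],[-c,a]]
det = (-6)(-4) - (0)(0) = 24 - 0 = 24
Inverse = (1/24)·[[-4, 0], [0, -6]]
= [[-1/6, 0], [0, -1/4]]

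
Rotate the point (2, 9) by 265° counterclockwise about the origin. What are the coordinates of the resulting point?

Rotation matrix for 265°: [[cos 265°, -sin 265°], [sin 265°, cos 265°]] ≈ [[-0.087156, 0.996195], [-0.996195, -0.087156]]
[[-0.087156, 0.996195], [-0.996195, -0.087156]] × [2, 9]ᵀ ≈ [8.7914, -2.7768]ᵀ
Result: (8.7914, -2.7768)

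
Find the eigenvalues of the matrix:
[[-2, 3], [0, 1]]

Characteristic equation: det(A - λI) = 0
λ² - (trace)λ + (det) = 0
trace = -2 + 1 = -1, det = (-2)(1) - (3)(0) = -2
λ² - (-1)λ + (-2) = 0
λ = (-1 ± √((-1)² - 4·(-2))) / 2 = (-1 ± √9) / 2
Solving: λ = -2, 1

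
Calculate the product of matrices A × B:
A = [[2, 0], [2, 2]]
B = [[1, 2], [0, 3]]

Matrix multiplication:
C[0][0] = 2×1 + 0×0 = 2
C[0][1] = 2×2 + 0×3 = 4
C[1][0] = 2×1 + 2×0 = 2
C[1][1] = 2×2 + 2×3 = 10
Result: [[2, 4], [2, 10]]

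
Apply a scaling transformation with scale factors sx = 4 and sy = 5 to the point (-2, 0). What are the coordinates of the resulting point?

Scaling matrix:
[[4, 0], [0, 5]]
Result: (-2 × 4, 0 × 5) = (-8, 0)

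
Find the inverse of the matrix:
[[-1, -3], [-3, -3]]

For [[a,b],[c,d]], inverse = (1/det)·[[d,-b],[-c,a]]
det = (-1)(-3) - (-3)(-3) = 3 - 9 = -6
Inverse = (1/-6)·[[-3, 3], [3, -1]]
= [[1/2, -1/2], [-1/2, 1/6]]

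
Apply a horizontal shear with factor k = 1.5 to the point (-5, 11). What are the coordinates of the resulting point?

Shear matrix for horizontal shear with factor k = 1.5:
[[1, 1.50], [0, 1]]
Result: (-5, 11) → (11.5, 11)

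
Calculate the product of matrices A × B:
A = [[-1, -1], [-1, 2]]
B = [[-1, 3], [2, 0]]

Matrix multiplication:
C[0][0] = -1×-1 + -1×2 = -1
C[0][1] = -1×3 + -1×0 = -3
C[1][0] = -1×-1 + 2×2 = 5
C[1][1] = -1×3 + 2×0 = -3
Result: [[-1, -3], [5, -3]]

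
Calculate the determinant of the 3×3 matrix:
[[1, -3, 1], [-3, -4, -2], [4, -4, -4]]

Expansion along first row:
det = 1·det([[-4,-2],[-4,-4]]) - -3·det([[-3,-2],[4,-4]]) + 1·det([[-3,-4],[4,-4]])
    = 1·(-4·-4 - -2·-4) - -3·(-3·-4 - -2·4) + 1·(-3·-4 - -4·4)
    = 1·8 - -3·20 + 1·28
    = 8 + 60 + 28 = 96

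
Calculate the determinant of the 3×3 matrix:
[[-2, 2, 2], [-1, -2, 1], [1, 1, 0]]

Expansion along first row:
det = -2·det([[-2,1],[1,0]]) - 2·det([[-1,1],[1,0]]) + 2·det([[-1,-2],[1,1]])
    = -2·(-2·0 - 1·1) - 2·(-1·0 - 1·1) + 2·(-1·1 - -2·1)
    = -2·-1 - 2·-1 + 2·1
    = 2 + 2 + 2 = 6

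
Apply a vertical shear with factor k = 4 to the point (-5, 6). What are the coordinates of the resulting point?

Shear matrix for vertical shear with factor k = 4:
[[1, 0], [4, 1]]
Result: (-5, 6) → (-5, -14)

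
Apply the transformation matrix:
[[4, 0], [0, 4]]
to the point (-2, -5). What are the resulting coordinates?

Matrix multiplication:
[[4, 0], [0, 4]] × [-2, -5]ᵀ
= [(4)(-2) + (0)(-5), (0)(-2) + (4)(-5)]ᵀ
= [-8, -20]ᵀ
Result: (-8, -20)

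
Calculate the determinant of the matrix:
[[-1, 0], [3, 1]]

For a 2×2 matrix [[a, b], [c, d]], det = ad - bc
det = (-1)(1) - (0)(3) = -1 - 0 = -1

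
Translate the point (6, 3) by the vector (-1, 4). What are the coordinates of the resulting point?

Translation by (-1, 4) (homogeneous matrix [[1, 0, -1], [0, 1, 4], [0, 0, 1]]):
x' = 6 + -1 = 5
y' = 3 + 4 = 7
Result: (5, 7)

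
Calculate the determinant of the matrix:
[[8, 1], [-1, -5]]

For a 2×2 matrix [[a, b], [c, d]], det = ad - bc
det = (8)(-5) - (1)(-1) = -40 - -1 = -39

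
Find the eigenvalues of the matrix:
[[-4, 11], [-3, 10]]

Characteristic equation: det(A - λI) = 0
λ² - (trace)λ + (det) = 0
trace = -4 + 10 = 6, det = (-4)(10) - (11)(-3) = -7
λ² - (6)λ + (-7) = 0
λ = (6 ± √((6)² - 4·(-7))) / 2 = (6 ± √64) / 2
Solving: λ = -1, 7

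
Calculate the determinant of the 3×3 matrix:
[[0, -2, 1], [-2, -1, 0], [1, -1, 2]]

Expansion along first row:
det = 0·det([[-1,0],[-1,2]]) - -2·det([[-2,0],[1,2]]) + 1·det([[-2,-1],[1,-1]])
    = 0·(-1·2 - 0·-1) - -2·(-2·2 - 0·1) + 1·(-2·-1 - -1·1)
    = 0·-2 - -2·-4 + 1·3
    = 0 + -8 + 3 = -5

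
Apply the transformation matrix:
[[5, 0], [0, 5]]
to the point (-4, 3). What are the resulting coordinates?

Matrix multiplication:
[[5, 0], [0, 5]] × [-4, 3]ᵀ
= [(5)(-4) + (0)(3), (0)(-4) + (5)(3)]ᵀ
= [-20, 15]ᵀ
Result: (-20, 15)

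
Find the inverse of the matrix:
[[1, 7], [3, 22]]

For [[a,b],[c,d]], inverse = (1/det)·[[d,-b],[-c,a]]
det = (1)(22) - (7)(3) = 22 - 21 = 1
Inverse = [[22, -7], [-3, 1]]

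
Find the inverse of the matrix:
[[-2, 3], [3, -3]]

For [[a,b],[c,d]], inverse = (1/det)·[[d,-b],[-c,a]]
det = (-2)(-3) - (3)(3) = 6 - 9 = -3
Inverse = (1/-3)·[[-3, -3], [-3, -2]]
= [[1, 1], [1, 2/3]]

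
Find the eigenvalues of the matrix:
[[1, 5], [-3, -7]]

Characteristic equation: det(A - λI) = 0
λ² - (trace)λ + (det) = 0
trace = 1 + -7 = -6, det = (1)(-7) - (5)(-3) = 8
λ² - (-6)λ + (8) = 0
λ = (-6 ± √((-6)² - 4·(8))) / 2 = (-6 ± √4) / 2
Solving: λ = -4, -2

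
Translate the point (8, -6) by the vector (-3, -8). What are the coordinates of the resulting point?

Translation by (-3, -8) (homogeneous matrix [[1, 0, -3], [0, 1, -8], [0, 0, 1]]):
x' = 8 + -3 = 5
y' = -6 + -8 = -14
Result: (5, -14)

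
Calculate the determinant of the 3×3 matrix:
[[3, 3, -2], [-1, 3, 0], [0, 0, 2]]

Expansion along first row:
det = 3·det([[3,0],[0,2]]) - 3·det([[-1,0],[0,2]]) + -2·det([[-1,3],[0,0]])
    = 3·(3·2 - 0·0) - 3·(-1·2 - 0·0) + -2·(-1·0 - 3·0)
    = 3·6 - 3·-2 + -2·0
    = 18 + 6 + 0 = 24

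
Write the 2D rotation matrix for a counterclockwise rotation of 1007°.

Rotation matrix formula: [[cos θ, -sin θ], [sin θ, cos θ]]
For θ = 1007°:
cos(1007°) = 0.2924
sin(1007°) = -0.9563
Result: [[0.2924, 0.9563], [-0.9563, 0.2924]]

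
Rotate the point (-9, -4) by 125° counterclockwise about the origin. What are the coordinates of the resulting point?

Rotation matrix for 125°: [[cos 125°, -sin 125°], [sin 125°, cos 125°]] ≈ [[-0.573576, -0.819152], [0.819152, -0.573576]]
[[-0.573576, -0.819152], [0.819152, -0.573576]] × [-9, -4]ᵀ ≈ [8.4388, -5.0781]ᵀ
Result: (8.4388, -5.0781)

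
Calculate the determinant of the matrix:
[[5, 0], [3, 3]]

For a 2×2 matrix [[a, b], [c, d]], det = ad - bc
det = (5)(3) - (0)(3) = 15 - 0 = 15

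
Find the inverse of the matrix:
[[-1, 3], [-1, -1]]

For [[a,b],[c,d]], inverse = (1/det)·[[d,-b],[-c,a]]
det = (-1)(-1) - (3)(-1) = 1 - -3 = 4
Inverse = (1/4)·[[-1, -3], [1, -1]]
= [[-1/4, -3/4], [1/4, -1/4]]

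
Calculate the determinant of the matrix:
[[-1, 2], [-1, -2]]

For a 2×2 matrix [[a, b], [c, d]], det = ad - bc
det = (-1)(-2) - (2)(-1) = 2 - -2 = 4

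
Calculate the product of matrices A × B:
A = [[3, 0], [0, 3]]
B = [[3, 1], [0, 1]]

Matrix multiplication:
C[0][0] = 3×3 + 0×0 = 9
C[0][1] = 3×1 + 0×1 = 3
C[1][0] = 0×3 + 3×0 = 0
C[1][1] = 0×1 + 3×1 = 3
Result: [[9, 3], [0, 3]]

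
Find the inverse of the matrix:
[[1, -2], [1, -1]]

For [[a,b],[c,d]], inverse = (1/det)·[[d,-b],[-c,a]]
det = (1)(-1) - (-2)(1) = -1 - -2 = 1
Inverse = [[-1, 2], [-1, 1]]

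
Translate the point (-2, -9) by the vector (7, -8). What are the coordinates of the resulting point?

Translation by (7, -8) (homogeneous matrix [[1, 0, 7], [0, 1, -8], [0, 0, 1]]):
x' = -2 + 7 = 5
y' = -9 + -8 = -17
Result: (5, -17)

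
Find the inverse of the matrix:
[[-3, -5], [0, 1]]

For [[a,b],[c,d]], inverse = (1/det)·[[d,-b],[-c,a]]
det = (-3)(1) - (-5)(0) = -3 - 0 = -3
Inverse = (1/-3)·[[1, 5], [0, -3]]
= [[-1/3, -5/3], [0, 1]]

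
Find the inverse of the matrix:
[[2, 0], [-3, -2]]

For [[a,b],[c,d]], inverse = (1/det)·[[d,-b],[-c,a]]
det = (2)(-2) - (0)(-3) = -4 - 0 = -4
Inverse = (1/-4)·[[-2, 0], [3, 2]]
= [[1/2, 0], [-3/4, -1/2]]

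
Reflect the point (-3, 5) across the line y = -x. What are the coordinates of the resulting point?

Reflection across line y = -x: (-3, 5) → (-5, 3)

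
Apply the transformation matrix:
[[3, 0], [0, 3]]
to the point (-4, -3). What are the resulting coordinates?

Matrix multiplication:
[[3, 0], [0, 3]] × [-4, -3]ᵀ
= [(3)(-4) + (0)(-3), (0)(-4) + (3)(-3)]ᵀ
= [-12, -9]ᵀ
Result: (-12, -9)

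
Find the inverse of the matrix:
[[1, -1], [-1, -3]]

For [[a,b],[c,d]], inverse = (1/det)·[[d,-b],[-c,a]]
det = (1)(-3) - (-1)(-1) = -3 - 1 = -4
Inverse = (1/-4)·[[-3, 1], [1, 1]]
= [[3/4, -1/4], [-1/4, -1/4]]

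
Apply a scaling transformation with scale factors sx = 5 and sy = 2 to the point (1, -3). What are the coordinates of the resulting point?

Scaling matrix:
[[5, 0], [0, 2]]
Result: (1 × 5, -3 × 2) = (5, -6)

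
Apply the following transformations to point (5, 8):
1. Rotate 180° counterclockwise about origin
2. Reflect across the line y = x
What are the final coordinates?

Step 1: Rotate 180° → (-5, -8)
Step 2: Reflect across line y = x → (-8, -5)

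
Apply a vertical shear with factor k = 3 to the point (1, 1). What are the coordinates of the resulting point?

Shear matrix for vertical shear with factor k = 3:
[[1, 0], [3, 1]]
Result: (1, 1) → (1, 4)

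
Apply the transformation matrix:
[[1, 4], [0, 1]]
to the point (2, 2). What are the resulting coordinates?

Matrix multiplication:
[[1, 4], [0, 1]] × [2, 2]ᵀ
= [(1)(2) + (4)(2), (0)(2) + (1)(2)]ᵀ
= [10, 2]ᵀ
Result: (10, 2)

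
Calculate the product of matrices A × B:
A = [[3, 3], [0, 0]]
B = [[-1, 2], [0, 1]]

Matrix multiplication:
C[0][0] = 3×-1 + 3×0 = -3
C[0][1] = 3×2 + 3×1 = 9
C[1][0] = 0×-1 + 0×0 = 0
C[1][1] = 0×2 + 0×1 = 0
Result: [[-3, 9], [0, 0]]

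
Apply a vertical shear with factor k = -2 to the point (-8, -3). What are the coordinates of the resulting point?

Shear matrix for vertical shear with factor k = -2:
[[1, 0], [-2, 1]]
Result: (-8, -3) → (-8, 13)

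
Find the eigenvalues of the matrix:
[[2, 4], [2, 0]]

Characteristic equation: det(A - λI) = 0
λ² - (trace)λ + (det) = 0
trace = 2 + 0 = 2, det = (2)(0) - (4)(2) = -8
λ² - (2)λ + (-8) = 0
λ = (2 ± √((2)² - 4·(-8))) / 2 = (2 ± √36) / 2
Solving: λ = -2, 4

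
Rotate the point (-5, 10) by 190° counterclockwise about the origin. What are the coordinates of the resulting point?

Rotation matrix for 190°: [[cos 190°, -sin 190°], [sin 190°, cos 190°]] ≈ [[-0.984808, 0.173648], [-0.173648, -0.984808]]
[[-0.984808, 0.173648], [-0.173648, -0.984808]] × [-5, 10]ᵀ ≈ [6.6605, -8.9798]ᵀ
Result: (6.6605, -8.9798)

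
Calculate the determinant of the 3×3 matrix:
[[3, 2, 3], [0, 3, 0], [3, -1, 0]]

Expansion along first row:
det = 3·det([[3,0],[-1,0]]) - 2·det([[0,0],[3,0]]) + 3·det([[0,3],[3,-1]])
    = 3·(3·0 - 0·-1) - 2·(0·0 - 0·3) + 3·(0·-1 - 3·3)
    = 3·0 - 2·0 + 3·-9
    = 0 + 0 + -27 = -27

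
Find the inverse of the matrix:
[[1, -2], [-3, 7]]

For [[a,b],[c,d]], inverse = (1/det)·[[d,-b],[-c,a]]
det = (1)(7) - (-2)(-3) = 7 - 6 = 1
Inverse = [[7, 2], [3, 1]]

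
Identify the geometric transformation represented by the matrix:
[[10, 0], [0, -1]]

This matrix represents: non-uniform scaling by sx = 10, sy = -1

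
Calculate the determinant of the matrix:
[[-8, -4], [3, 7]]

For a 2×2 matrix [[a, b], [c, d]], det = ad - bc
det = (-8)(7) - (-4)(3) = -56 - -12 = -44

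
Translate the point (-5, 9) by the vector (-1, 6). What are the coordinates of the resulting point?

Translation by (-1, 6) (homogeneous matrix [[1, 0, -1], [0, 1, 6], [0, 0, 1]]):
x' = -5 + -1 = -6
y' = 9 + 6 = 15
Result: (-6, 15)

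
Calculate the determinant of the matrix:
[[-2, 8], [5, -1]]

For a 2×2 matrix [[a, b], [c, d]], det = ad - bc
det = (-2)(-1) - (8)(5) = 2 - 40 = -38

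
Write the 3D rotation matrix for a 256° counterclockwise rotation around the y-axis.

Rotation matrix for counterclockwise 256° around y-axis:
cos(256°) = -0.2419, sin(256°) = -0.9703
Result: [[-0.2419, 0, -0.9703], [0, 1, 0], [0.9703, 0, -0.2419]]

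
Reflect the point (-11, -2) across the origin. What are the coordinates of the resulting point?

Reflection across origin: (-11, -2) → (11, 2)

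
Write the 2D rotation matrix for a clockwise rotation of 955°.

Rotation matrix formula: [[cos θ, -sin θ], [sin θ, cos θ]]
A clockwise rotation by 955° is equivalent to a counterclockwise rotation by -955°.
For θ = -955°:
cos(-955°) = -0.5736
sin(-955°) = 0.8192
Result: [[-0.5736, -0.8192], [0.8192, -0.5736]]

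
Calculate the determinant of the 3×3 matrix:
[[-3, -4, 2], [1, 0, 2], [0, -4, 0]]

Expansion along first row:
det = -3·det([[0,2],[-4,0]]) - -4·det([[1,2],[0,0]]) + 2·det([[1,0],[0,-4]])
    = -3·(0·0 - 2·-4) - -4·(1·0 - 2·0) + 2·(1·-4 - 0·0)
    = -3·8 - -4·0 + 2·-4
    = -24 + 0 + -8 = -32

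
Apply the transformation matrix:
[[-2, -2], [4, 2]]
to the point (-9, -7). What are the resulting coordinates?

Matrix multiplication:
[[-2, -2], [4, 2]] × [-9, -7]ᵀ
= [(-2)(-9) + (-2)(-7), (4)(-9) + (2)(-7)]ᵀ
= [32, -50]ᵀ
Result: (32, -50)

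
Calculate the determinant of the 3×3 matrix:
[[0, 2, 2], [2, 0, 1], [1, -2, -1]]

Expansion along first row:
det = 0·det([[0,1],[-2,-1]]) - 2·det([[2,1],[1,-1]]) + 2·det([[2,0],[1,-2]])
    = 0·(0·-1 - 1·-2) - 2·(2·-1 - 1·1) + 2·(2·-2 - 0·1)
    = 0·2 - 2·-3 + 2·-4
    = 0 + 6 + -8 = -2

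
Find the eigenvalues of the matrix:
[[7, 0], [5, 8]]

Characteristic equation: det(A - λI) = 0
λ² - (trace)λ + (det) = 0
trace = 7 + 8 = 15, det = (7)(8) - (0)(5) = 56
λ² - (15)λ + (56) = 0
λ = (15 ± √((15)² - 4·(56))) / 2 = (15 ± √1) / 2
Solving: λ = 7, 8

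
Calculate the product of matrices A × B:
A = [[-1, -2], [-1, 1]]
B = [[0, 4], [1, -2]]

Matrix multiplication:
C[0][0] = -1×0 + -2×1 = -2
C[0][1] = -1×4 + -2×-2 = 0
C[1][0] = -1×0 + 1×1 = 1
C[1][1] = -1×4 + 1×-2 = -6
Result: [[-2, 0], [1, -6]]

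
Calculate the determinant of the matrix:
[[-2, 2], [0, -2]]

For a 2×2 matrix [[a, b], [c, d]], det = ad - bc
det = (-2)(-2) - (2)(0) = 4 - 0 = 4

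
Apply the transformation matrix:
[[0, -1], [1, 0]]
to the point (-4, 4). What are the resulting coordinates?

Matrix multiplication:
[[0, -1], [1, 0]] × [-4, 4]ᵀ
= [(0)(-4) + (-1)(4), (1)(-4) + (0)(4)]ᵀ
= [-4, -4]ᵀ
Result: (-4, -4)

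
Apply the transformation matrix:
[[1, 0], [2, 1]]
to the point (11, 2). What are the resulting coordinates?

Matrix multiplication:
[[1, 0], [2, 1]] × [11, 2]ᵀ
= [(1)(11) + (0)(2), (2)(11) + (1)(2)]ᵀ
= [11, 24]ᵀ
Result: (11, 24)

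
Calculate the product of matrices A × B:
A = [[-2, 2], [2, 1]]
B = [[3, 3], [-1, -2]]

Matrix multiplication:
C[0][0] = -2×3 + 2×-1 = -8
C[0][1] = -2×3 + 2×-2 = -10
C[1][0] = 2×3 + 1×-1 = 5
C[1][1] = 2×3 + 1×-2 = 4
Result: [[-8, -10], [5, 4]]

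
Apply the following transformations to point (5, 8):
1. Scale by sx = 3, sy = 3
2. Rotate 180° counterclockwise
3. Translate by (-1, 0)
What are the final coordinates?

Step 1: Scale → (15, 24)
Step 2: Rotate 180° → (-15, -24)
Step 3: Translate → (-16, -24)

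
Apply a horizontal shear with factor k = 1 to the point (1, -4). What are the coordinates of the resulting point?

Shear matrix for horizontal shear with factor k = 1:
[[1, 1], [0, 1]]
Result: (1, -4) → (-3, -4)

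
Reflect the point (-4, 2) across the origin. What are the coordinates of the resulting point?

Reflection across origin: (-4, 2) → (4, -2)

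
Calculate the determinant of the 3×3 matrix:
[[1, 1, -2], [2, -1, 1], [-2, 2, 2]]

Expansion along first row:
det = 1·det([[-1,1],[2,2]]) - 1·det([[2,1],[-2,2]]) + -2·det([[2,-1],[-2,2]])
    = 1·(-1·2 - 1·2) - 1·(2·2 - 1·-2) + -2·(2·2 - -1·-2)
    = 1·-4 - 1·6 + -2·2
    = -4 + -6 + -4 = -14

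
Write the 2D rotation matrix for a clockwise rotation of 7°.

Rotation matrix formula: [[cos θ, -sin θ], [sin θ, cos θ]]
A clockwise rotation by 7° is equivalent to a counterclockwise rotation by -7°.
For θ = -7°:
cos(-7°) = 0.9925
sin(-7°) = -0.1219
Result: [[0.9925, 0.1219], [-0.1219, 0.9925]]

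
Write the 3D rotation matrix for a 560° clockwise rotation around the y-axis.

Rotation matrix for clockwise 560° around y-axis:
A clockwise rotation by 560° is a counterclockwise rotation by -560°.
cos(-560°) = -0.9397, sin(-560°) = 0.3420
Result: [[-0.9397, 0, 0.3420], [0, 1, 0], [-0.3420, 0, -0.9397]]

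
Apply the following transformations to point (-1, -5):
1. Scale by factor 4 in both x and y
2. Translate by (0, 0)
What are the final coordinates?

Step 1: Scale (-1, -5) by 4 → (-4, -20)
Step 2: Translate by (0, 0) → (-4, -20)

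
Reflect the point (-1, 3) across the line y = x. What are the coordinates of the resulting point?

Reflection across line y = x: (-1, 3) → (3, -1)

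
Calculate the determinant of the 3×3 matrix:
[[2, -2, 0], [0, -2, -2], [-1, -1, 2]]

Expansion along first row:
det = 2·det([[-2,-2],[-1,2]]) - -2·det([[0,-2],[-1,2]]) + 0·det([[0,-2],[-1,-1]])
    = 2·(-2·2 - -2·-1) - -2·(0·2 - -2·-1) + 0·(0·-1 - -2·-1)
    = 2·-6 - -2·-2 + 0·-2
    = -12 + -4 + 0 = -16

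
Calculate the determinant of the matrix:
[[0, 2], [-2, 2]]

For a 2×2 matrix [[a, b], [c, d]], det = ad - bc
det = (0)(2) - (2)(-2) = 0 - -4 = 4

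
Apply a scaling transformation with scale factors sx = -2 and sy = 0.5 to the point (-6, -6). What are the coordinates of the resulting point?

Scaling matrix:
[[-2, 0], [0, 0.50]]
Result: (-6 × -2, -6 × 0.5) = (12, -3)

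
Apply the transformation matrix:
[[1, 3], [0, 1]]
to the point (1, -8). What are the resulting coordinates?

Matrix multiplication:
[[1, 3], [0, 1]] × [1, -8]ᵀ
= [(1)(1) + (3)(-8), (0)(1) + (1)(-8)]ᵀ
= [-23, -8]ᵀ
Result: (-23, -8)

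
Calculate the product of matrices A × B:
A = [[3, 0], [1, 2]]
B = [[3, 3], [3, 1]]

Matrix multiplication:
C[0][0] = 3×3 + 0×3 = 9
C[0][1] = 3×3 + 0×1 = 9
C[1][0] = 1×3 + 2×3 = 9
C[1][1] = 1×3 + 2×1 = 5
Result: [[9, 9], [9, 5]]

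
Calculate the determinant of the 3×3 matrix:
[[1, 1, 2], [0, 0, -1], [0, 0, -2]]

Expansion along first row:
det = 1·det([[0,-1],[0,-2]]) - 1·det([[0,-1],[0,-2]]) + 2·det([[0,0],[0,0]])
    = 1·(0·-2 - -1·0) - 1·(0·-2 - -1·0) + 2·(0·0 - 0·0)
    = 1·0 - 1·0 + 2·0
    = 0 + 0 + 0 = 0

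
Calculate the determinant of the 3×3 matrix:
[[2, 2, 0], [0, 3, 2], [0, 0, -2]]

Expansion along first row:
det = 2·det([[3,2],[0,-2]]) - 2·det([[0,2],[0,-2]]) + 0·det([[0,3],[0,0]])
    = 2·(3·-2 - 2·0) - 2·(0·-2 - 2·0) + 0·(0·0 - 3·0)
    = 2·-6 - 2·0 + 0·0
    = -12 + 0 + 0 = -12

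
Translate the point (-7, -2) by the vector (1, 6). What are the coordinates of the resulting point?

Translation by (1, 6) (homogeneous matrix [[1, 0, 1], [0, 1, 6], [0, 0, 1]]):
x' = -7 + 1 = -6
y' = -2 + 6 = 4
Result: (-6, 4)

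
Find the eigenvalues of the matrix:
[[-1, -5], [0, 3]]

Characteristic equation: det(A - λI) = 0
λ² - (trace)λ + (det) = 0
trace = -1 + 3 = 2, det = (-1)(3) - (-5)(0) = -3
λ² - (2)λ + (-3) = 0
λ = (2 ± √((2)² - 4·(-3))) / 2 = (2 ± √16) / 2
Solving: λ = -1, 3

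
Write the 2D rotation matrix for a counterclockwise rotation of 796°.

Rotation matrix formula: [[cos θ, -sin θ], [sin θ, cos θ]]
For θ = 796°:
cos(796°) = 0.2419
sin(796°) = 0.9703
Result: [[0.2419, -0.9703], [0.9703, 0.2419]]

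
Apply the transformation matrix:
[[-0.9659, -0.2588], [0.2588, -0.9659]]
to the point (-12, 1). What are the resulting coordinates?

Matrix multiplication:
[[-0.9659, -0.2588], [0.2588, -0.9659]] × [-12, 1]ᵀ
= [(-0.9659)(-12) + (-0.2588)(1), (0.2588)(-12) + (-0.9659)(1)]ᵀ
= [11.3320, -4.0715]ᵀ
Result: (11.3320, -4.0715)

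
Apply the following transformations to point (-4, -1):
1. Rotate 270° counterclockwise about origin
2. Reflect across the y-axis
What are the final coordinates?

Step 1: Rotate 270° → (-1, 4)
Step 2: Reflect across y-axis → (1, 4)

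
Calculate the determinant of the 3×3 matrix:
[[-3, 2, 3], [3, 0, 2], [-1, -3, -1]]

Expansion along first row:
det = -3·det([[0,2],[-3,-1]]) - 2·det([[3,2],[-1,-1]]) + 3·det([[3,0],[-1,-3]])
    = -3·(0·-1 - 2·-3) - 2·(3·-1 - 2·-1) + 3·(3·-3 - 0·-1)
    = -3·6 - 2·-1 + 3·-9
    = -18 + 2 + -27 = -43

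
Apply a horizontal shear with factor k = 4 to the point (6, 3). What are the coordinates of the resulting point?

Shear matrix for horizontal shear with factor k = 4:
[[1, 4], [0, 1]]
Result: (6, 3) → (18, 3)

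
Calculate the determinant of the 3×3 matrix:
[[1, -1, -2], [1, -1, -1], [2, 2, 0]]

Expansion along first row:
det = 1·det([[-1,-1],[2,0]]) - -1·det([[1,-1],[2,0]]) + -2·det([[1,-1],[2,2]])
    = 1·(-1·0 - -1·2) - -1·(1·0 - -1·2) + -2·(1·2 - -1·2)
    = 1·2 - -1·2 + -2·4
    = 2 + 2 + -8 = -4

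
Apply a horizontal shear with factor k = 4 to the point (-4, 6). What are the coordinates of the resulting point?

Shear matrix for horizontal shear with factor k = 4:
[[1, 4], [0, 1]]
Result: (-4, 6) → (20, 6)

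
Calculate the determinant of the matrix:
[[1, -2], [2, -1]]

For a 2×2 matrix [[a, b], [c, d]], det = ad - bc
det = (1)(-1) - (-2)(2) = -1 - -4 = 3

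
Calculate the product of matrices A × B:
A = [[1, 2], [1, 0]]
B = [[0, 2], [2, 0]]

Matrix multiplication:
C[0][0] = 1×0 + 2×2 = 4
C[0][1] = 1×2 + 2×0 = 2
C[1][0] = 1×0 + 0×2 = 0
C[1][1] = 1×2 + 0×0 = 2
Result: [[4, 2], [0, 2]]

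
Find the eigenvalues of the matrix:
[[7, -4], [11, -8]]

Characteristic equation: det(A - λI) = 0
λ² - (trace)λ + (det) = 0
trace = 7 + -8 = -1, det = (7)(-8) - (-4)(11) = -12
λ² - (-1)λ + (-12) = 0
λ = (-1 ± √((-1)² - 4·(-12))) / 2 = (-1 ± √49) / 2
Solving: λ = -4, 3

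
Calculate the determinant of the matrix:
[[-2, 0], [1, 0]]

For a 2×2 matrix [[a, b], [c, d]], det = ad - bc
det = (-2)(0) - (0)(1) = 0 - 0 = 0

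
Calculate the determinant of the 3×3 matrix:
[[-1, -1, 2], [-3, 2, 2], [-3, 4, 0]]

Expansion along first row:
det = -1·det([[2,2],[4,0]]) - -1·det([[-3,2],[-3,0]]) + 2·det([[-3,2],[-3,4]])
    = -1·(2·0 - 2·4) - -1·(-3·0 - 2·-3) + 2·(-3·4 - 2·-3)
    = -1·-8 - -1·6 + 2·-6
    = 8 + 6 + -12 = 2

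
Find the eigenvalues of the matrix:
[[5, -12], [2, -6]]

Characteristic equation: det(A - λI) = 0
λ² - (trace)λ + (det) = 0
trace = 5 + -6 = -1, det = (5)(-6) - (-12)(2) = -6
λ² - (-1)λ + (-6) = 0
λ = (-1 ± √((-1)² - 4·(-6))) / 2 = (-1 ± √25) / 2
Solving: λ = -3, 2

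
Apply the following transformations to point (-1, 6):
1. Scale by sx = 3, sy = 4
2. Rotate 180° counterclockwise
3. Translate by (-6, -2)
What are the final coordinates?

Step 1: Scale → (-3, 24)
Step 2: Rotate 180° → (3, -24)
Step 3: Translate → (-3, -26)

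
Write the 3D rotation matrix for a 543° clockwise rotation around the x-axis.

Rotation matrix for clockwise 543° around x-axis:
A clockwise rotation by 543° is a counterclockwise rotation by -543°.
cos(-543°) = -0.9986, sin(-543°) = 0.0523
Result: [[1, 0, 0], [0, -0.9986, -0.0523], [0, 0.0523, -0.9986]]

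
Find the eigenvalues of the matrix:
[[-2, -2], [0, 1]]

Characteristic equation: det(A - λI) = 0
λ² - (trace)λ + (det) = 0
trace = -2 + 1 = -1, det = (-2)(1) - (-2)(0) = -2
λ² - (-1)λ + (-2) = 0
λ = (-1 ± √((-1)² - 4·(-2))) / 2 = (-1 ± √9) / 2
Solving: λ = -2, 1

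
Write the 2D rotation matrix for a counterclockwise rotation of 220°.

Rotation matrix formula: [[cos θ, -sin θ], [sin θ, cos θ]]
For θ = 220°:
cos(220°) = -0.7660
sin(220°) = -0.6428
Result: [[-0.7660, 0.6428], [-0.6428, -0.7660]]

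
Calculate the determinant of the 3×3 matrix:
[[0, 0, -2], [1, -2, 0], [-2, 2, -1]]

Expansion along first row:
det = 0·det([[-2,0],[2,-1]]) - 0·det([[1,0],[-2,-1]]) + -2·det([[1,-2],[-2,2]])
    = 0·(-2·-1 - 0·2) - 0·(1·-1 - 0·-2) + -2·(1·2 - -2·-2)
    = 0·2 - 0·-1 + -2·-2
    = 0 + 0 + 4 = 4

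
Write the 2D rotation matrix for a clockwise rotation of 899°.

Rotation matrix formula: [[cos θ, -sin θ], [sin θ, cos θ]]
A clockwise rotation by 899° is equivalent to a counterclockwise rotation by -899°.
For θ = -899°:
cos(-899°) = -0.9998
sin(-899°) = -0.0175
Result: [[-0.9998, 0.0175], [-0.0175, -0.9998]]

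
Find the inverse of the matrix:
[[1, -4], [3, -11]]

For [[a,b],[c,d]], inverse = (1/det)·[[d,-b],[-c,a]]
det = (1)(-11) - (-4)(3) = -11 - -12 = 1
Inverse = [[-11, 4], [-3, 1]]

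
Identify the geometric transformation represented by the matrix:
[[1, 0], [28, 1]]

This matrix represents: vertical shear with factor 28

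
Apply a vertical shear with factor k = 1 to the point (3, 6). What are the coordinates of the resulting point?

Shear matrix for vertical shear with factor k = 1:
[[1, 0], [1, 1]]
Result: (3, 6) → (3, 9)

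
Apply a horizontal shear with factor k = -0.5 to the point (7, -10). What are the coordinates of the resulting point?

Shear matrix for horizontal shear with factor k = -0.5:
[[1, -0.50], [0, 1]]
Result: (7, -10) → (12, -10)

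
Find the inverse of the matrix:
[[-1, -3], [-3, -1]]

For [[a,b],[c,d]], inverse = (1/det)·[[d,-b],[-c,a]]
det = (-1)(-1) - (-3)(-3) = 1 - 9 = -8
Inverse = (1/-8)·[[-1, 3], [3, -1]]
= [[1/8, -3/8], [-3/8, 1/8]]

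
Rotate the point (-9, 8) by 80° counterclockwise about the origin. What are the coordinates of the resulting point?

Rotation matrix for 80°: [[cos 80°, -sin 80°], [sin 80°, cos 80°]] ≈ [[0.173648, -0.984808], [0.984808, 0.173648]]
[[0.173648, -0.984808], [0.984808, 0.173648]] × [-9, 8]ᵀ ≈ [-9.4413, -7.4741]ᵀ
Result: (-9.4413, -7.4741)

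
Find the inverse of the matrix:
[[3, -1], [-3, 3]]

For [[a,b],[c,d]], inverse = (1/det)·[[d,-b],[-c,a]]
det = (3)(3) - (-1)(-3) = 9 - 3 = 6
Inverse = (1/6)·[[3, 1], [3, 3]]
= [[1/2, 1/6], [1/2, 1/2]]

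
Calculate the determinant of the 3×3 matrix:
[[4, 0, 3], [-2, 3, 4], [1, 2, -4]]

Expansion along first row:
det = 4·det([[3,4],[2,-4]]) - 0·det([[-2,4],[1,-4]]) + 3·det([[-2,3],[1,2]])
    = 4·(3·-4 - 4·2) - 0·(-2·-4 - 4·1) + 3·(-2·2 - 3·1)
    = 4·-20 - 0·4 + 3·-7
    = -80 + 0 + -21 = -101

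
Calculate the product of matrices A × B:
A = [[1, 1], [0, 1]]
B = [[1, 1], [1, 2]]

Matrix multiplication:
C[0][0] = 1×1 + 1×1 = 2
C[0][1] = 1×1 + 1×2 = 3
C[1][0] = 0×1 + 1×1 = 1
C[1][1] = 0×1 + 1×2 = 2
Result: [[2, 3], [1, 2]]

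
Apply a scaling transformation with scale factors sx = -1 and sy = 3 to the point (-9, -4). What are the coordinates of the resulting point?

Scaling matrix:
[[-1, 0], [0, 3]]
Result: (-9 × -1, -4 × 3) = (9, -12)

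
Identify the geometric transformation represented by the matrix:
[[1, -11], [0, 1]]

This matrix represents: horizontal shear with factor -11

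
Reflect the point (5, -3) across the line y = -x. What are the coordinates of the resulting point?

Reflection across line y = -x: (5, -3) → (3, -5)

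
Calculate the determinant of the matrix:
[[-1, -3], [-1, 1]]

For a 2×2 matrix [[a, b], [c, d]], det = ad - bc
det = (-1)(1) - (-3)(-1) = -1 - 3 = -4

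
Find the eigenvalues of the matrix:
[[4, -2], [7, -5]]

Characteristic equation: det(A - λI) = 0
λ² - (trace)λ + (det) = 0
trace = 4 + -5 = -1, det = (4)(-5) - (-2)(7) = -6
λ² - (-1)λ + (-6) = 0
λ = (-1 ± √((-1)² - 4·(-6))) / 2 = (-1 ± √25) / 2
Solving: λ = -3, 2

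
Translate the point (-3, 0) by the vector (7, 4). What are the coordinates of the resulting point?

Translation by (7, 4) (homogeneous matrix [[1, 0, 7], [0, 1, 4], [0, 0, 1]]):
x' = -3 + 7 = 4
y' = 0 + 4 = 4
Result: (4, 4)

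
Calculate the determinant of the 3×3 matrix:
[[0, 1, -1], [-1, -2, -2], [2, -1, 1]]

Expansion along first row:
det = 0·det([[-2,-2],[-1,1]]) - 1·det([[-1,-2],[2,1]]) + -1·det([[-1,-2],[2,-1]])
    = 0·(-2·1 - -2·-1) - 1·(-1·1 - -2·2) + -1·(-1·-1 - -2·2)
    = 0·-4 - 1·3 + -1·5
    = 0 + -3 + -5 = -8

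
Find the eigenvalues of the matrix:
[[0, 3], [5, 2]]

Characteristic equation: det(A - λI) = 0
λ² - (trace)λ + (det) = 0
trace = 0 + 2 = 2, det = (0)(2) - (3)(5) = -15
λ² - (2)λ + (-15) = 0
λ = (2 ± √((2)² - 4·(-15))) / 2 = (2 ± √64) / 2
Solving: λ = -3, 5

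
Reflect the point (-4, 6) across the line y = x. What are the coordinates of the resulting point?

Reflection across line y = x: (-4, 6) → (6, -4)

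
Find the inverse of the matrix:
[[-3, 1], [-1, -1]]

For [[a,b],[c,d]], inverse = (1/det)·[[d,-b],[-c,a]]
det = (-3)(-1) - (1)(-1) = 3 - -1 = 4
Inverse = (1/4)·[[-1, -1], [1, -3]]
= [[-1/4, -1/4], [1/4, -3/4]]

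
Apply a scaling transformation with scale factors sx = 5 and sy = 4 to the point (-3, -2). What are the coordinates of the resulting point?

Scaling matrix:
[[5, 0], [0, 4]]
Result: (-3 × 5, -2 × 4) = (-15, -8)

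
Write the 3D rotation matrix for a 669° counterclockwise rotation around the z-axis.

Rotation matrix for counterclockwise 669° around z-axis:
cos(669°) = 0.6293, sin(669°) = -0.7771
Result: [[0.6293, 0.7771, 0], [-0.7771, 0.6293, 0], [0, 0, 1]]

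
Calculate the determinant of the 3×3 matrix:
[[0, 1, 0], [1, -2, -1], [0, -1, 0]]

Expansion along first row:
det = 0·det([[-2,-1],[-1,0]]) - 1·det([[1,-1],[0,0]]) + 0·det([[1,-2],[0,-1]])
    = 0·(-2·0 - -1·-1) - 1·(1·0 - -1·0) + 0·(1·-1 - -2·0)
    = 0·-1 - 1·0 + 0·-1
    = 0 + 0 + 0 = 0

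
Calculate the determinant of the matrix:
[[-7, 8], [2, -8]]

For a 2×2 matrix [[a, b], [c, d]], det = ad - bc
det = (-7)(-8) - (8)(2) = 56 - 16 = 40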